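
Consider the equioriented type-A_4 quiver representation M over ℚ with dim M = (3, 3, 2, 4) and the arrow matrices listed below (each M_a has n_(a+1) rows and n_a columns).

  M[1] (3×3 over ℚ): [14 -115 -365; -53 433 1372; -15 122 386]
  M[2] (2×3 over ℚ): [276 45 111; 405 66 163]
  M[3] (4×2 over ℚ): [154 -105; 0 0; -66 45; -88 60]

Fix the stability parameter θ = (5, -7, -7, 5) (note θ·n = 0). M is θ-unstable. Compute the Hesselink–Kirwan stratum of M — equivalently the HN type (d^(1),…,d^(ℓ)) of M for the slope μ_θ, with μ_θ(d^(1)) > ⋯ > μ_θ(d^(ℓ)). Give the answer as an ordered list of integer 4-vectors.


Via rank(M_{q-1}∘⋯∘M_p): M ≅ I[1,2], I[1,3], I[1,4], I[4,4]^3.
μ_θ-semistable layers: μ^(1)=5; μ^(2)=-1; μ^(3)=-3

((0, 0, 0, 4); (1, 1, 0, 0); (2, 2, 2, 0))


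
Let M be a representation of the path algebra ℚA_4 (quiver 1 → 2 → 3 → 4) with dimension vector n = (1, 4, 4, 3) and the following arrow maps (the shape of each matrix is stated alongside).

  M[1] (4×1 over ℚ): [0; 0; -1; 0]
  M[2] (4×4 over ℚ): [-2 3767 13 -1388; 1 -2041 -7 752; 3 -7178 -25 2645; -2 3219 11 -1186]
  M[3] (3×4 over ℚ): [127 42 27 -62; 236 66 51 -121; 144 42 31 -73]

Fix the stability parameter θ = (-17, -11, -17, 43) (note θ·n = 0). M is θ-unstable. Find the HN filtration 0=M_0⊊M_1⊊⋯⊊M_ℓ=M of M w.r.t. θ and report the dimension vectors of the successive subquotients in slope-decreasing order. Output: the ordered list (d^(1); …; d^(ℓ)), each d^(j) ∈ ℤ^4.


Interval decomposition of M: I[1,3], I[2,2], I[2,4]^2, I[3,3], I[4,4].
HN type (ℓ=4): μ^(1)=43; μ^(2)=-11; μ^(3)=-14; μ^(4)=-17

((0, 0, 0, 3); (0, 1, 0, 0); (0, 3, 3, 0); (1, 0, 1, 0))


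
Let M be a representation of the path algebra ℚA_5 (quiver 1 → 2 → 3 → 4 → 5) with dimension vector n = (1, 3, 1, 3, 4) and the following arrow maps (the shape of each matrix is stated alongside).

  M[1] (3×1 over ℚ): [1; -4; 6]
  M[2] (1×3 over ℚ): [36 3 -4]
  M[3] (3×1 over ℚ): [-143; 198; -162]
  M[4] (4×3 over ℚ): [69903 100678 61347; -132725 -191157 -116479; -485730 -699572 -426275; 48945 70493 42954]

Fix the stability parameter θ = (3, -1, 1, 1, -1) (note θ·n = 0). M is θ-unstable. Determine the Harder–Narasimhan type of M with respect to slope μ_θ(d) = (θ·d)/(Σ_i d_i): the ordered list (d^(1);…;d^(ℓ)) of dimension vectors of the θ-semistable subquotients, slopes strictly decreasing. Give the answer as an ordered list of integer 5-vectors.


Interval decomposition of M: I[1,2], I[2,2], I[2,5], I[4,5]^2, I[5,5].
HN type (ℓ=4): μ^(1)=1; μ^(2)=1/3; μ^(3)=0; μ^(4)=-1

((1, 1, 0, 0, 0); (0, 0, 1, 1, 1); (0, 0, 0, 2, 2); (0, 2, 0, 0, 1))


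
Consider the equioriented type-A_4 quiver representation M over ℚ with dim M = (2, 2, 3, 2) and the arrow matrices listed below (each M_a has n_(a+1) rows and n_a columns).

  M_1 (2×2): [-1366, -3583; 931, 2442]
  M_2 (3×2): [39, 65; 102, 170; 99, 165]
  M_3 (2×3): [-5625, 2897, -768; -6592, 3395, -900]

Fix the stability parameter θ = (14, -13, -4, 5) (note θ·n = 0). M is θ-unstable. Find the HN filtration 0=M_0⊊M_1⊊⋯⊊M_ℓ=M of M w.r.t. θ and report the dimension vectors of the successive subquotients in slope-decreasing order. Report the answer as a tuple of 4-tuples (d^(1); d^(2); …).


Interval decomposition of M: I[1,2], I[1,4], I[3,3], I[3,4].
HN type (ℓ=4): μ^(1)=5; μ^(2)=1/2; μ^(3)=-1; μ^(4)=-4

((0, 0, 0, 2); (1, 1, 0, 0); (1, 1, 1, 0); (0, 0, 2, 0))


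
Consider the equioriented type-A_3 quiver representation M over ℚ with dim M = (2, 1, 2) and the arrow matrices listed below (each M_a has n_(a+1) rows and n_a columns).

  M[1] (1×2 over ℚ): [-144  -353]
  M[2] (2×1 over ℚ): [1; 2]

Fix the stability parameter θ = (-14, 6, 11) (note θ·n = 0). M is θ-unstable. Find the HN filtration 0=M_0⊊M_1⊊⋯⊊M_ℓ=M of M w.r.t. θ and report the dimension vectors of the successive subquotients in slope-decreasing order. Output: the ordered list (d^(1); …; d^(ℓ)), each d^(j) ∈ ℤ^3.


Interval decomposition of M: I[1,1], I[1,3], I[3,3].
HN type (ℓ=3): μ^(1)=11; μ^(2)=6; μ^(3)=-14

((0, 0, 2); (0, 1, 0); (2, 0, 0))


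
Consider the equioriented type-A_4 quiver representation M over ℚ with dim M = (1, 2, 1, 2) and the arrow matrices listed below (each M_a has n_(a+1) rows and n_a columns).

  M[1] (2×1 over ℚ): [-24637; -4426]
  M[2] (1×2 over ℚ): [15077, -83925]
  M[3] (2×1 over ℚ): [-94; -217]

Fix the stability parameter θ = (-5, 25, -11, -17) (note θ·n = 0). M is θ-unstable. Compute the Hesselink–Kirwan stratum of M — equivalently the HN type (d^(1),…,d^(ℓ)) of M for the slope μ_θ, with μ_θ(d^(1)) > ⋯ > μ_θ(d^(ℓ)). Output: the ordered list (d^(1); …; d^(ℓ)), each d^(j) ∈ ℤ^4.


Interval decomposition of M: I[1,4], I[2,2], I[4,4].
HN type (ℓ=4): μ^(1)=25; μ^(2)=-1; μ^(3)=-5; μ^(4)=-17

((0, 1, 0, 0); (0, 1, 1, 1); (1, 0, 0, 0); (0, 0, 0, 1))


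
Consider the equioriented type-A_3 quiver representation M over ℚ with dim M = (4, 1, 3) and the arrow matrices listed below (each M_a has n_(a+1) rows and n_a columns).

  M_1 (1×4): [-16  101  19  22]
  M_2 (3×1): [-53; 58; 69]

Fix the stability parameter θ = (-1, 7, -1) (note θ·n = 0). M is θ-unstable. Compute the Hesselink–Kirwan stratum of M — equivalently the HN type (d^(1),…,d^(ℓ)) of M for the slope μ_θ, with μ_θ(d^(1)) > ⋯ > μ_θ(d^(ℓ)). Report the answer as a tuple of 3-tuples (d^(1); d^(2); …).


Via rank(M_{q-1}∘⋯∘M_p): M ≅ I[1,1]^3, I[1,3], I[3,3]^2.
μ_θ-semistable layers: μ^(1)=3; μ^(2)=-1

((0, 1, 1); (4, 0, 2))


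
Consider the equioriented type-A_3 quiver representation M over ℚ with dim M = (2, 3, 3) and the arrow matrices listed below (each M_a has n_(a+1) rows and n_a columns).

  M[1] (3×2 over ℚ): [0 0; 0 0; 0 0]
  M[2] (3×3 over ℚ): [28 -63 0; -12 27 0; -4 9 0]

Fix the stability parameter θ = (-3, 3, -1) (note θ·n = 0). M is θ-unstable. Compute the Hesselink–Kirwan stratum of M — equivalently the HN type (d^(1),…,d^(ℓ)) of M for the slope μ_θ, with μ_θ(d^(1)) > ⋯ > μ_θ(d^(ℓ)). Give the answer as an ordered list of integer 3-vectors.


Interval decomposition of M: I[1,1]^2, I[2,2]^2, I[2,3], I[3,3]^2.
HN type (ℓ=4): μ^(1)=3; μ^(2)=1; μ^(3)=-1; μ^(4)=-3

((0, 2, 0); (0, 1, 1); (0, 0, 2); (2, 0, 0))


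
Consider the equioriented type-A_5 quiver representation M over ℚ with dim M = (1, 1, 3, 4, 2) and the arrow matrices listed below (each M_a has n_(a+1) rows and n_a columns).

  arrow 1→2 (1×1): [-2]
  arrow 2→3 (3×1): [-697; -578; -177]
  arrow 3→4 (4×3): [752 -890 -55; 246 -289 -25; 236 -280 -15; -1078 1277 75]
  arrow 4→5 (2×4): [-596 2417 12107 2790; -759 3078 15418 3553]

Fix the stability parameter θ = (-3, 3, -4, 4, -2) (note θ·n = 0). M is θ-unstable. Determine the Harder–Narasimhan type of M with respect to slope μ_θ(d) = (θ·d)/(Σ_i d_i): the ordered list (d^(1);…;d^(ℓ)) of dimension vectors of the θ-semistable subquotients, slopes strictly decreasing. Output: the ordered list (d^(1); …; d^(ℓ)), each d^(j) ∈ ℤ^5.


Interval decomposition of M: I[1,4], I[3,3], I[3,5], I[4,4], I[4,5].
HN type (ℓ=5): μ^(1)=4; μ^(2)=1; μ^(3)=-1/2; μ^(4)=-3; μ^(5)=-4

((0, 0, 0, 2, 0); (0, 0, 0, 2, 2); (0, 1, 1, 0, 0); (1, 0, 0, 0, 0); (0, 0, 2, 0, 0))


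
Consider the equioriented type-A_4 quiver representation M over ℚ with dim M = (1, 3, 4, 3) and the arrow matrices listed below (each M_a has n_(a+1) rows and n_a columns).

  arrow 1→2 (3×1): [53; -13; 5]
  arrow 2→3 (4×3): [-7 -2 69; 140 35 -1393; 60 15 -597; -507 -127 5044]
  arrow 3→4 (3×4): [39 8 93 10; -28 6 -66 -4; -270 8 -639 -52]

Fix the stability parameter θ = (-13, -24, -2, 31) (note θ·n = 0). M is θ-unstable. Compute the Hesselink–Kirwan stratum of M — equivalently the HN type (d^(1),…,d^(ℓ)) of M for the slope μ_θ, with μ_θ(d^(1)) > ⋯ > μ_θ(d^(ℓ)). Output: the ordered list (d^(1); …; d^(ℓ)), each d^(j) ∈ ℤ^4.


Via rank(M_{q-1}∘⋯∘M_p): M ≅ I[1,2], I[2,4]^2, I[3,3], I[3,4].
μ_θ-semistable layers: μ^(1)=31; μ^(2)=-2; μ^(3)=-37/2; μ^(4)=-24

((0, 0, 0, 3); (0, 0, 4, 0); (1, 1, 0, 0); (0, 2, 0, 0))


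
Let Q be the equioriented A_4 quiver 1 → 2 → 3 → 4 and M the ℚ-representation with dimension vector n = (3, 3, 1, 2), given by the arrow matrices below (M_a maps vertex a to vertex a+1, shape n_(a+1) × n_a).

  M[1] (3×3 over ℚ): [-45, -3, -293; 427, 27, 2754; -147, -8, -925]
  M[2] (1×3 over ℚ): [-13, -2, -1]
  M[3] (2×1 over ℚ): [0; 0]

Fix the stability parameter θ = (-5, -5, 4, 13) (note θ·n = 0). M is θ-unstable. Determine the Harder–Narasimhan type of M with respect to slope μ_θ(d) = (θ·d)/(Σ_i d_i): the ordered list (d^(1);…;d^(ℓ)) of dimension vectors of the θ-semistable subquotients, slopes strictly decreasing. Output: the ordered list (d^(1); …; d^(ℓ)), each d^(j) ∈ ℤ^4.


Interval decomposition of M: I[1,2]^2, I[1,3], I[4,4]^2.
HN type (ℓ=3): μ^(1)=13; μ^(2)=4; μ^(3)=-5

((0, 0, 0, 2); (0, 0, 1, 0); (3, 3, 0, 0))


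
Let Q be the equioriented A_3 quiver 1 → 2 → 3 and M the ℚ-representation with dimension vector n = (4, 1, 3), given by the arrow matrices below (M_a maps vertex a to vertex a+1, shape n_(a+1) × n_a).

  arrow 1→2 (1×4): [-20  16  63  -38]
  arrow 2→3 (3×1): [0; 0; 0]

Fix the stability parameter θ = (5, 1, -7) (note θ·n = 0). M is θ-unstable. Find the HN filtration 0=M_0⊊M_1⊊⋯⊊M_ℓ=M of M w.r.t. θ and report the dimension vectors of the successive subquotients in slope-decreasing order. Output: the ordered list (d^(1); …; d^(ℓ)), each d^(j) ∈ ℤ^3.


Interval decomposition of M: I[1,1]^3, I[1,2], I[3,3]^3.
HN type (ℓ=3): μ^(1)=5; μ^(2)=3; μ^(3)=-7

((3, 0, 0); (1, 1, 0); (0, 0, 3))


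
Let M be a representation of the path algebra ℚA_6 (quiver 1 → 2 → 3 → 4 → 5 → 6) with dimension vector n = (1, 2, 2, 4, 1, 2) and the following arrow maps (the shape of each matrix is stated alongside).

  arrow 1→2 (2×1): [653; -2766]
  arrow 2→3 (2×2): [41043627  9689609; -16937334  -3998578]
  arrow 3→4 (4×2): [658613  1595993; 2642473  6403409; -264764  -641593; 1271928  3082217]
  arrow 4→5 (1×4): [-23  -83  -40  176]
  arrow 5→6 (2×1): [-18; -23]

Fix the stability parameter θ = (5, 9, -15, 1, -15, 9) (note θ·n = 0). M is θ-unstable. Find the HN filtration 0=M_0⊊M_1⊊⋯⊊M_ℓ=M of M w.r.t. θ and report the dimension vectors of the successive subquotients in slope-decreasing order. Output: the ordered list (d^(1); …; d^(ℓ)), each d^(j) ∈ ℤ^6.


Barcode: M ≅ I[1,6], I[2,2], I[3,4], I[4,4]^2, I[6,6]. HN layers by μ_θ (4 steps, strictly decreasing):
  μ^(1)=9; μ^(2)=1; μ^(3)=-3; μ^(4)=-15

((0, 1, 0, 0, 0, 2); (0, 0, 0, 3, 0, 0); (1, 1, 1, 1, 1, 0); (0, 0, 1, 0, 0, 0))


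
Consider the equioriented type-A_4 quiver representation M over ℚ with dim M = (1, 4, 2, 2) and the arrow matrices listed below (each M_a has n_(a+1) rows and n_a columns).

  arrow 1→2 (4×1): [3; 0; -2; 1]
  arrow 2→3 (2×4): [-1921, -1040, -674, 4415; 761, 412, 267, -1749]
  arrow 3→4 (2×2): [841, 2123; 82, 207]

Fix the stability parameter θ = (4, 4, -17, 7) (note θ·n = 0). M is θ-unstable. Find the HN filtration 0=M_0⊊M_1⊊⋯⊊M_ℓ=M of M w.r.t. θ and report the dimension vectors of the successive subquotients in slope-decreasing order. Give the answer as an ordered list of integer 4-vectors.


Barcode: M ≅ I[1,2], I[2,2], I[2,4]^2. HN layers by μ_θ (3 steps, strictly decreasing):
  μ^(1)=7; μ^(2)=4; μ^(3)=-13/2

((0, 0, 0, 2); (1, 2, 0, 0); (0, 2, 2, 0))


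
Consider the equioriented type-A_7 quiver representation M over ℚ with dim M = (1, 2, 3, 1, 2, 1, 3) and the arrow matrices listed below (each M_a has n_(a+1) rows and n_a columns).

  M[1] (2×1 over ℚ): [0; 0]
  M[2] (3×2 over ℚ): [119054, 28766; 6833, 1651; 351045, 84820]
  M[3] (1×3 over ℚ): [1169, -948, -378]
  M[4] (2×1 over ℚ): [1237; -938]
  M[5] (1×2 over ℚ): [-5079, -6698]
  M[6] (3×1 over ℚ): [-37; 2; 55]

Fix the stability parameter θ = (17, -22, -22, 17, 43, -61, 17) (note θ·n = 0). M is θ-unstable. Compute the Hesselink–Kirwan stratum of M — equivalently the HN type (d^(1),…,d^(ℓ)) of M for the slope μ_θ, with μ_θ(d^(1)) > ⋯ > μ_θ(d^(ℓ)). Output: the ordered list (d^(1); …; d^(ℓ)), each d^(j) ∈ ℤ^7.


Interval decomposition of M: I[1,1], I[2,3], I[2,7], I[3,3], I[5,5], I[7,7]^2.
HN type (ℓ=4): μ^(1)=43; μ^(2)=17; μ^(3)=-1/3; μ^(4)=-22

((0, 0, 0, 0, 1, 0, 0); (1, 0, 0, 0, 0, 0, 3); (0, 0, 0, 1, 1, 1, 0); (0, 2, 3, 0, 0, 0, 0))


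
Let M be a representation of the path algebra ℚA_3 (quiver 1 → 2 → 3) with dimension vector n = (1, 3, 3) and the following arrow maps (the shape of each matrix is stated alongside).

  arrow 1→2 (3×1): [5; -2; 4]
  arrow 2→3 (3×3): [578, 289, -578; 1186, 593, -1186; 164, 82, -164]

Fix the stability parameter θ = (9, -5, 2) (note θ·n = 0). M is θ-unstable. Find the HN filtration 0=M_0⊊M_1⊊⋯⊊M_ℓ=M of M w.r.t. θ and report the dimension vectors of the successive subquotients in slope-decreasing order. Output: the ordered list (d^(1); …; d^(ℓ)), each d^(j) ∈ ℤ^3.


Interval decomposition of M: I[1,2], I[2,2], I[2,3], I[3,3]^2.
HN type (ℓ=2): μ^(1)=2; μ^(2)=-5

((1, 1, 3); (0, 2, 0))


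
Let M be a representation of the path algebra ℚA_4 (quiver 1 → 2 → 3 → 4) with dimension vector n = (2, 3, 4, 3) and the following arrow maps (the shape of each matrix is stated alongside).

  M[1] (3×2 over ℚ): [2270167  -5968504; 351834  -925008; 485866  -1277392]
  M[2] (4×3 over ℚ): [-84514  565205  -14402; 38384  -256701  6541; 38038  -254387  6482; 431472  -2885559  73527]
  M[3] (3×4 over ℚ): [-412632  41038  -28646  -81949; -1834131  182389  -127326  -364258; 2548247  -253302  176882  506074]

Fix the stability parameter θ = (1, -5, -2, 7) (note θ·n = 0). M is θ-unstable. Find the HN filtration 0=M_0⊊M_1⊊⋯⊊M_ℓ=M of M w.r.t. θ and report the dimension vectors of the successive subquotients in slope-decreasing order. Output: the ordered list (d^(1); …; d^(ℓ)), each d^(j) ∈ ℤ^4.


Barcode: M ≅ I[1,1], I[1,2], I[2,4]^2, I[3,3], I[3,4]. HN layers by μ_θ (4 steps, strictly decreasing):
  μ^(1)=7; μ^(2)=1; μ^(3)=-2; μ^(4)=-5

((0, 0, 0, 3); (1, 0, 0, 0); (1, 1, 4, 0); (0, 2, 0, 0))


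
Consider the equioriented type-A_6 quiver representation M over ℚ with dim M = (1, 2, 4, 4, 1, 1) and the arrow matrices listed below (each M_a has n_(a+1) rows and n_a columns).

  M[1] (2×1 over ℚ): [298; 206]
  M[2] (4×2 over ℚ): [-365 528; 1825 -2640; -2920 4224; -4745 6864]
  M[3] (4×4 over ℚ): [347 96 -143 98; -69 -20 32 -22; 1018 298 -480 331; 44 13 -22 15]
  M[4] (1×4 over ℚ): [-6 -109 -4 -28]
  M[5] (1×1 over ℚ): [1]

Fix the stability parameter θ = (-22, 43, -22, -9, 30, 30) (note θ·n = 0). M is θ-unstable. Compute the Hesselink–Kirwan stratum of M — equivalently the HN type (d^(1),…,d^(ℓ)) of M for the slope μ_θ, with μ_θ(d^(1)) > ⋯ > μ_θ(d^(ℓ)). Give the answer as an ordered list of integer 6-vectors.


Interval decomposition of M: I[1,6], I[2,2], I[3,4]^3.
HN type (ℓ=5): μ^(1)=43; μ^(2)=30; μ^(3)=4; μ^(4)=-9; μ^(5)=-22

((0, 1, 0, 0, 0, 0); (0, 0, 0, 0, 1, 1); (0, 1, 1, 1, 0, 0); (0, 0, 0, 3, 0, 0); (1, 0, 3, 0, 0, 0))


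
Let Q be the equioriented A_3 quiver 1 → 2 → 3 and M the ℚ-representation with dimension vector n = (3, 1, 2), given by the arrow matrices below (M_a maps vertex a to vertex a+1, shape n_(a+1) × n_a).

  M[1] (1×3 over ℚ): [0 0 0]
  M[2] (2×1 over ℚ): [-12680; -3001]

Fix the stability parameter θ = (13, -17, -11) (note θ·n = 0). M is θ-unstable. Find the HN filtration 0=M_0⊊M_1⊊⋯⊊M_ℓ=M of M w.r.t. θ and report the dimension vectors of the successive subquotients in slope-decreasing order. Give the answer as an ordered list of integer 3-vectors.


Interval decomposition of M: I[1,1]^3, I[2,3], I[3,3].
HN type (ℓ=3): μ^(1)=13; μ^(2)=-11; μ^(3)=-17

((3, 0, 0); (0, 0, 2); (0, 1, 0))


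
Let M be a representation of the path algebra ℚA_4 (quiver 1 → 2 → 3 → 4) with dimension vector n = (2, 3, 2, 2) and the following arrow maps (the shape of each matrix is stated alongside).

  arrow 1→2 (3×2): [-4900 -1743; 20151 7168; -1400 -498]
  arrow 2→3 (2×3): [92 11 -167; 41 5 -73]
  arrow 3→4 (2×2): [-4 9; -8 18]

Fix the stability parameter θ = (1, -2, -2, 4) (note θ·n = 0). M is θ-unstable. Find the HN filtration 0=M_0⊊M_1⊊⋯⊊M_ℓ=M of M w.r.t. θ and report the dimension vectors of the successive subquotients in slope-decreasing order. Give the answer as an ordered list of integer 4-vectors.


Interval decomposition of M: I[1,3], I[1,4], I[2,2], I[4,4].
HN type (ℓ=3): μ^(1)=4; μ^(2)=-1; μ^(3)=-2

((0, 0, 0, 2); (2, 2, 2, 0); (0, 1, 0, 0))


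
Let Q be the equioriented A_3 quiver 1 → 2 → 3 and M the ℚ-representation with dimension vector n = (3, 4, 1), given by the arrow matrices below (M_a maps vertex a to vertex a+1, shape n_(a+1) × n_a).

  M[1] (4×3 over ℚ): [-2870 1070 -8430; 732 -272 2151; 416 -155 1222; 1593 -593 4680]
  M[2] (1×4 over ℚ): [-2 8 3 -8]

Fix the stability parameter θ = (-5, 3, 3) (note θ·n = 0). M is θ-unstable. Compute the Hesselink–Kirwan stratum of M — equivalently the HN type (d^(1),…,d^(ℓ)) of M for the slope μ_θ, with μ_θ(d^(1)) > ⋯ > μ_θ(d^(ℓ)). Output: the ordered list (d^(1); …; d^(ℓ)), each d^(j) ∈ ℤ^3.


Barcode: M ≅ I[1,2]^2, I[1,3], I[2,2]. HN layers by μ_θ (2 steps, strictly decreasing):
  μ^(1)=3; μ^(2)=-5

((0, 4, 1); (3, 0, 0))


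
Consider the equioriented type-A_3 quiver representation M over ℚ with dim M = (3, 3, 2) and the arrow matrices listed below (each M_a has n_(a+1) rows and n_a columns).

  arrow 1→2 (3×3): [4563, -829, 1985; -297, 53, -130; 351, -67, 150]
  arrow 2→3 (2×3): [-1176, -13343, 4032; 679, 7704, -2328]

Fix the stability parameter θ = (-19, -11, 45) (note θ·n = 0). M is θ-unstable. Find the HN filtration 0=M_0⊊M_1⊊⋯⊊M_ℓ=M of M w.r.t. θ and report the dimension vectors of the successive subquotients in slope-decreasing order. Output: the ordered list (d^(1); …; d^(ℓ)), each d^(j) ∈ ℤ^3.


Interval decomposition of M: I[1,1], I[1,3]^2, I[2,2].
HN type (ℓ=3): μ^(1)=45; μ^(2)=-11; μ^(3)=-19

((0, 0, 2); (0, 3, 0); (3, 0, 0))


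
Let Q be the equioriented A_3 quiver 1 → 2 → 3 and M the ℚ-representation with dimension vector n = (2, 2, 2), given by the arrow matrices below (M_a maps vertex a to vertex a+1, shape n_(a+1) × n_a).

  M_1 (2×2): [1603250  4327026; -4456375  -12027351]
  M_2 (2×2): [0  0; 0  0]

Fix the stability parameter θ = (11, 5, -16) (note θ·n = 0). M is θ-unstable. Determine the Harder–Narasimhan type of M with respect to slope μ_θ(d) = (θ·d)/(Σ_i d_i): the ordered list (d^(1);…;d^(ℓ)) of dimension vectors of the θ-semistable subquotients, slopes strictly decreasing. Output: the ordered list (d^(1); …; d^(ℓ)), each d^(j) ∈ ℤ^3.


Barcode: M ≅ I[1,1], I[1,2], I[2,2], I[3,3]^2. HN layers by μ_θ (4 steps, strictly decreasing):
  μ^(1)=11; μ^(2)=8; μ^(3)=5; μ^(4)=-16

((1, 0, 0); (1, 1, 0); (0, 1, 0); (0, 0, 2))


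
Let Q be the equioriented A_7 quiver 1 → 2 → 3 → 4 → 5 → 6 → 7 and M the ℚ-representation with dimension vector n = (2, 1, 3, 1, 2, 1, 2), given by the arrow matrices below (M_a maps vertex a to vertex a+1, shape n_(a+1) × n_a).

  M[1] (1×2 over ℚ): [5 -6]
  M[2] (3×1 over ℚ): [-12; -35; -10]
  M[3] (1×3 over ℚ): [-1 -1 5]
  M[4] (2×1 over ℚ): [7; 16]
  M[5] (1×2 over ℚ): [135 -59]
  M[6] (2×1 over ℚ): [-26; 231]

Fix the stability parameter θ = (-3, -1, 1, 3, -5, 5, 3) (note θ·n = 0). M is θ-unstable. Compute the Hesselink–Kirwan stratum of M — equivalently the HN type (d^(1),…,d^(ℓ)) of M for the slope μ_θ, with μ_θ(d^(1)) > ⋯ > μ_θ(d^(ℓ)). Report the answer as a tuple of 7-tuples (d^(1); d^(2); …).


Barcode: M ≅ I[1,1], I[1,7], I[3,3]^2, I[5,5], I[7,7]. HN layers by μ_θ (7 steps, strictly decreasing):
  μ^(1)=4; μ^(2)=3; μ^(3)=1; μ^(4)=-1/3; μ^(5)=-1; μ^(6)=-3; μ^(7)=-5

((0, 0, 0, 0, 0, 1, 1); (0, 0, 0, 0, 0, 0, 1); (0, 0, 2, 0, 0, 0, 0); (0, 0, 1, 1, 1, 0, 0); (0, 1, 0, 0, 0, 0, 0); (2, 0, 0, 0, 0, 0, 0); (0, 0, 0, 0, 1, 0, 0))


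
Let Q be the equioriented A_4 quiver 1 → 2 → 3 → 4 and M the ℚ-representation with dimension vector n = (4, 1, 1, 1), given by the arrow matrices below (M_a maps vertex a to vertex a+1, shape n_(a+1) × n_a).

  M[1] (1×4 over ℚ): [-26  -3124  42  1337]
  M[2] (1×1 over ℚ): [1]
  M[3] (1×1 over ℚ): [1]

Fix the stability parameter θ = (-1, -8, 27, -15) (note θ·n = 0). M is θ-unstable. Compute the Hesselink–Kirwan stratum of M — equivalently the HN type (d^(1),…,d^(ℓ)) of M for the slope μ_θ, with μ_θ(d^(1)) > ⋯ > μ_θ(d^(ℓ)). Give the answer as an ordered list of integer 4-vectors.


Via rank(M_{q-1}∘⋯∘M_p): M ≅ I[1,1]^3, I[1,4].
μ_θ-semistable layers: μ^(1)=6; μ^(2)=-1; μ^(3)=-9/2

((0, 0, 1, 1); (3, 0, 0, 0); (1, 1, 0, 0))


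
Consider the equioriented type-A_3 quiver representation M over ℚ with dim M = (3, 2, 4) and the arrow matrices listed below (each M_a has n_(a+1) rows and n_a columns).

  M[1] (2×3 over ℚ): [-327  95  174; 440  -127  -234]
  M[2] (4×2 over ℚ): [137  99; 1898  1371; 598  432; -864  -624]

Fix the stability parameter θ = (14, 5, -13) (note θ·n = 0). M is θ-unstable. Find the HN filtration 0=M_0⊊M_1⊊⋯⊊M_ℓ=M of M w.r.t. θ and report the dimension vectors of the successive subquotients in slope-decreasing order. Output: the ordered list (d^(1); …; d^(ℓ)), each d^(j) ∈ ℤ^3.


Interval decomposition of M: I[1,1], I[1,3]^2, I[3,3]^2.
HN type (ℓ=3): μ^(1)=14; μ^(2)=2; μ^(3)=-13

((1, 0, 0); (2, 2, 2); (0, 0, 2))


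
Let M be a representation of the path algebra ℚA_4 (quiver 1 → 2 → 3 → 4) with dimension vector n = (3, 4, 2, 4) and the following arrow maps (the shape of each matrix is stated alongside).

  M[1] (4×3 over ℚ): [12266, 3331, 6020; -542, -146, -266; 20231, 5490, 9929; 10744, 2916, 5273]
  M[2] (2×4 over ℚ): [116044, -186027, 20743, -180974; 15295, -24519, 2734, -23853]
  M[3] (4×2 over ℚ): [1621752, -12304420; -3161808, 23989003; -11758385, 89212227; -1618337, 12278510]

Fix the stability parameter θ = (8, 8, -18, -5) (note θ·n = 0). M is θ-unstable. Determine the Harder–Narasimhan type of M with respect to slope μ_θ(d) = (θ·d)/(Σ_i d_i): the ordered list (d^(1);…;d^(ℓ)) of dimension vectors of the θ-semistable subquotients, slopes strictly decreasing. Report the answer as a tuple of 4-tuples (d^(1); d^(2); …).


Barcode: M ≅ I[1,2], I[1,4]^2, I[2,2], I[4,4]^2. HN layers by μ_θ (3 steps, strictly decreasing):
  μ^(1)=8; μ^(2)=-7/4; μ^(3)=-5

((1, 2, 0, 0); (2, 2, 2, 2); (0, 0, 0, 2))


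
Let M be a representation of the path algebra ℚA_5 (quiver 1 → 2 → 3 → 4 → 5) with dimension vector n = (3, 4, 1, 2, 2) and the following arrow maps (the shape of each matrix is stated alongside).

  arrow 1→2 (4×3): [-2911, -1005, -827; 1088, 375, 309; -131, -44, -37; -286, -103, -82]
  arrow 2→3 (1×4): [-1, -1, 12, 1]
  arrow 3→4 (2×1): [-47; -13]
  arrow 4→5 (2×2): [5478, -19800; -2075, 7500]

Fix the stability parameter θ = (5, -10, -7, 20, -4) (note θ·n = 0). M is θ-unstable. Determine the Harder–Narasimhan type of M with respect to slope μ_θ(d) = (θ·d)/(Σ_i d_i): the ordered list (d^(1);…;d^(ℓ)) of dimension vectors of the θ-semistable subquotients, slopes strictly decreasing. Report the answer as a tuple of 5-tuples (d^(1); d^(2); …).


Via rank(M_{q-1}∘⋯∘M_p): M ≅ I[1,2]^2, I[1,5], I[2,2], I[4,4], I[5,5].
μ_θ-semistable layers: μ^(1)=20; μ^(2)=8; μ^(3)=-5/2; μ^(4)=-4; μ^(5)=-10

((0, 0, 0, 1, 0); (0, 0, 0, 1, 1); (2, 2, 0, 0, 0); (1, 1, 1, 0, 1); (0, 1, 0, 0, 0))


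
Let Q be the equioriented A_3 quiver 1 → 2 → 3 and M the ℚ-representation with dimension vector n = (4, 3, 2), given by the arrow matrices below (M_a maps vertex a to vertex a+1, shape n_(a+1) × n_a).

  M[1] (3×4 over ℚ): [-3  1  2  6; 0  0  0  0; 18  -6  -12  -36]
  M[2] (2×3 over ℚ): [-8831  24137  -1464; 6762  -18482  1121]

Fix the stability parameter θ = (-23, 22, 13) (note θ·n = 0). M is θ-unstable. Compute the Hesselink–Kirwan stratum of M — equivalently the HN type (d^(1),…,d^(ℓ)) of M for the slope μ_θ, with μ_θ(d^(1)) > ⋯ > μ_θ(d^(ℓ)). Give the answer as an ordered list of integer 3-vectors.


Via rank(M_{q-1}∘⋯∘M_p): M ≅ I[1,1]^3, I[1,3], I[2,2], I[2,3].
μ_θ-semistable layers: μ^(1)=22; μ^(2)=35/2; μ^(3)=-23

((0, 1, 0); (0, 2, 2); (4, 0, 0))


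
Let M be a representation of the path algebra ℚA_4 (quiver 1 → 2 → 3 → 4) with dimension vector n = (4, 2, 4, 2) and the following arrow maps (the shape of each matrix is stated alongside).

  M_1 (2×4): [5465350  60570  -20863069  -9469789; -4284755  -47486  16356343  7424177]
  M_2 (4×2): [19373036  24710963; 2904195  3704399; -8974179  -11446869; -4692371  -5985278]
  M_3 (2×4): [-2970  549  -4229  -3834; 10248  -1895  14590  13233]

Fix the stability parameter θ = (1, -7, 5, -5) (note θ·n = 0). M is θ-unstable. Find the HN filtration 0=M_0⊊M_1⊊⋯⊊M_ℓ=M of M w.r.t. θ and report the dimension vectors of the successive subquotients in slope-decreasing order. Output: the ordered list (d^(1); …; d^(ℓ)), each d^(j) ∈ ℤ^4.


Interval decomposition of M: I[1,1]^2, I[1,3], I[1,4], I[3,3], I[3,4].
HN type (ℓ=4): μ^(1)=5; μ^(2)=1; μ^(3)=0; μ^(4)=-3

((0, 0, 2, 0); (2, 0, 0, 0); (0, 0, 2, 2); (2, 2, 0, 0))


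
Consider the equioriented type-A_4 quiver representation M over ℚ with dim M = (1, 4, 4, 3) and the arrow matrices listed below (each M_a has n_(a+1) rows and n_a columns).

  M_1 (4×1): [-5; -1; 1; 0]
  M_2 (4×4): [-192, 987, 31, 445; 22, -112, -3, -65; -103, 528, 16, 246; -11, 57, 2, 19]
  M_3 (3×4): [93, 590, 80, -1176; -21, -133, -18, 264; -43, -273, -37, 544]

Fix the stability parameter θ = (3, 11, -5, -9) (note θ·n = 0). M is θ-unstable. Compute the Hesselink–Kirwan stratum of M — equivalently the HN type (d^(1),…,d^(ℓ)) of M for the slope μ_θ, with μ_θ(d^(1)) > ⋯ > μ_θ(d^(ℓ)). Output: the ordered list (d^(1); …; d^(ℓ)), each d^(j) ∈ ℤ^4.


Barcode: M ≅ I[1,4], I[2,3], I[2,4]^2. HN layers by μ_θ (3 steps, strictly decreasing):
  μ^(1)=3; μ^(2)=0; μ^(3)=-1

((0, 1, 1, 0); (1, 1, 1, 1); (0, 2, 2, 2))


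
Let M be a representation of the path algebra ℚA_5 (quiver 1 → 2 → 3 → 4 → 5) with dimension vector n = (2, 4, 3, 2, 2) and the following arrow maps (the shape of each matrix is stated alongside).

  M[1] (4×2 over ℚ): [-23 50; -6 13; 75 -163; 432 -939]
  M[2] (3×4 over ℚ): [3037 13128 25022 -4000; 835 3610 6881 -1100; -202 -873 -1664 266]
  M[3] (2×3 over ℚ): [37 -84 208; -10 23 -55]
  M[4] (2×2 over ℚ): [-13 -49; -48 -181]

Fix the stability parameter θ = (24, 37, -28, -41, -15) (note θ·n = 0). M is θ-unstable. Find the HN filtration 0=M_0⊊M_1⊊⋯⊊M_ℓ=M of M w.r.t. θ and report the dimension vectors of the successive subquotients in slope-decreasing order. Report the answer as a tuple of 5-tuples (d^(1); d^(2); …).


Barcode: M ≅ I[1,3], I[1,5], I[2,2], I[2,5]. HN layers by μ_θ (4 steps, strictly decreasing):
  μ^(1)=37; μ^(2)=11; μ^(3)=-23/5; μ^(4)=-47/4

((0, 1, 0, 0, 0); (1, 1, 1, 0, 0); (1, 1, 1, 1, 1); (0, 1, 1, 1, 1))


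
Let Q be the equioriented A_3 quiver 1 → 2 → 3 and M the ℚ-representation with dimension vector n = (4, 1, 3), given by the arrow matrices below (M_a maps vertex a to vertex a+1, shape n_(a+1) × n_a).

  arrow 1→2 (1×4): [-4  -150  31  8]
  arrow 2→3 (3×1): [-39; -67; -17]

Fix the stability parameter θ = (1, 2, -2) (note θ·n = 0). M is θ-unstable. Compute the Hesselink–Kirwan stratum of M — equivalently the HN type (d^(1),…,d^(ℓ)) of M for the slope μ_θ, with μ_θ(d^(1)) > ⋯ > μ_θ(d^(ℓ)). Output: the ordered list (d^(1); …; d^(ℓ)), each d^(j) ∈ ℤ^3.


Barcode: M ≅ I[1,1]^3, I[1,3], I[3,3]^2. HN layers by μ_θ (3 steps, strictly decreasing):
  μ^(1)=1; μ^(2)=1/3; μ^(3)=-2

((3, 0, 0); (1, 1, 1); (0, 0, 2))


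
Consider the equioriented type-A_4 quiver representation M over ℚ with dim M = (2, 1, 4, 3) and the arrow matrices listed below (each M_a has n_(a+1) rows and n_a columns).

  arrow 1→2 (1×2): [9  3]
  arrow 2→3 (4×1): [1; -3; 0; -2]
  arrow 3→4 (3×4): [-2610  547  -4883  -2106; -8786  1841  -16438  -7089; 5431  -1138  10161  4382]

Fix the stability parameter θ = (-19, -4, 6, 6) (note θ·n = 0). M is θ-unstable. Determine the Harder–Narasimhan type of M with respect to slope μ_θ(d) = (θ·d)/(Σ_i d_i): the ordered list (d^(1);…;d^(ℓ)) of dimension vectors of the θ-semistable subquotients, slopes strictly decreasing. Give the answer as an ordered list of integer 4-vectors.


Barcode: M ≅ I[1,1], I[1,4], I[3,3], I[3,4]^2. HN layers by μ_θ (3 steps, strictly decreasing):
  μ^(1)=6; μ^(2)=-4; μ^(3)=-19

((0, 0, 4, 3); (0, 1, 0, 0); (2, 0, 0, 0))


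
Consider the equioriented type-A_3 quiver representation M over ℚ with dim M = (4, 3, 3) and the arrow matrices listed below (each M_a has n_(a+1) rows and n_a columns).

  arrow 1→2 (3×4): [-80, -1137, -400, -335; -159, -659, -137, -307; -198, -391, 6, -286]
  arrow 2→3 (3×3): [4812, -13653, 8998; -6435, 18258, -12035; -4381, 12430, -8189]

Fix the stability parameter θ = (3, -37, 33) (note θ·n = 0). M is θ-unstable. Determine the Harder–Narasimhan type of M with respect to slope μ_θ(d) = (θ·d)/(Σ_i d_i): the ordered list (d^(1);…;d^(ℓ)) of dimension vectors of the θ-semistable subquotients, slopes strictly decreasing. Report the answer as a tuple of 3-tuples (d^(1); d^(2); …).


Interval decomposition of M: I[1,1], I[1,2], I[1,3]^2, I[3,3].
HN type (ℓ=3): μ^(1)=33; μ^(2)=3; μ^(3)=-17

((0, 0, 3); (1, 0, 0); (3, 3, 0))


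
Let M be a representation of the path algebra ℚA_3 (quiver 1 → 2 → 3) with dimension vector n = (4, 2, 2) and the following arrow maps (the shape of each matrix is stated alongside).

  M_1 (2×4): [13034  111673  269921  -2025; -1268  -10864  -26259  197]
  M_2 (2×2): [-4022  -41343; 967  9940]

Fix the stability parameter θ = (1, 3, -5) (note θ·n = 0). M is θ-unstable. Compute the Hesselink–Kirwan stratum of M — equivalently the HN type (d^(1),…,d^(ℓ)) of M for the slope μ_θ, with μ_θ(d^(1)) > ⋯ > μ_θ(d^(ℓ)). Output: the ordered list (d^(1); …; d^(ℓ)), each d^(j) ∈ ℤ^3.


Barcode: M ≅ I[1,1]^2, I[1,3]^2. HN layers by μ_θ (2 steps, strictly decreasing):
  μ^(1)=1; μ^(2)=-1/3

((2, 0, 0); (2, 2, 2))


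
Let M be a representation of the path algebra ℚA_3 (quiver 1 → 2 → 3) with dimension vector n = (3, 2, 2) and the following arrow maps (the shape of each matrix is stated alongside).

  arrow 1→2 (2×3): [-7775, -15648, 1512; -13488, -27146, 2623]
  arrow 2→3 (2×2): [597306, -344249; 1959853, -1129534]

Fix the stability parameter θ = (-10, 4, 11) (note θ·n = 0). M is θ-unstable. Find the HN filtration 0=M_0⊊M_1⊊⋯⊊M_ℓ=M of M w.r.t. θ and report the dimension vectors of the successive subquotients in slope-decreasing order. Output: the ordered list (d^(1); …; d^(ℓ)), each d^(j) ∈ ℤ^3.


Interval decomposition of M: I[1,1], I[1,3]^2.
HN type (ℓ=3): μ^(1)=11; μ^(2)=4; μ^(3)=-10

((0, 0, 2); (0, 2, 0); (3, 0, 0))


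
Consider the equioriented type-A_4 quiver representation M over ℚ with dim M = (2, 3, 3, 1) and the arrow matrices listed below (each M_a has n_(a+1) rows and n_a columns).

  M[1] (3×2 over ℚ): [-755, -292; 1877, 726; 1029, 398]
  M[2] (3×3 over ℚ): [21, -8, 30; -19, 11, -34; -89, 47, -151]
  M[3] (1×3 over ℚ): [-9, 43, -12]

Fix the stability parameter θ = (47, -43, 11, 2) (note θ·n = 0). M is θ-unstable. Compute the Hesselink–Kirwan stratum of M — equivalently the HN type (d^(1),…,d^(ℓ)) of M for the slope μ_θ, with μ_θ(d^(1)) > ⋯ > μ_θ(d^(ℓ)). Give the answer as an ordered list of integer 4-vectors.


Barcode: M ≅ I[1,3], I[1,4], I[2,3]. HN layers by μ_θ (4 steps, strictly decreasing):
  μ^(1)=11; μ^(2)=13/2; μ^(3)=2; μ^(4)=-43

((0, 0, 2, 0); (0, 0, 1, 1); (2, 2, 0, 0); (0, 1, 0, 0))


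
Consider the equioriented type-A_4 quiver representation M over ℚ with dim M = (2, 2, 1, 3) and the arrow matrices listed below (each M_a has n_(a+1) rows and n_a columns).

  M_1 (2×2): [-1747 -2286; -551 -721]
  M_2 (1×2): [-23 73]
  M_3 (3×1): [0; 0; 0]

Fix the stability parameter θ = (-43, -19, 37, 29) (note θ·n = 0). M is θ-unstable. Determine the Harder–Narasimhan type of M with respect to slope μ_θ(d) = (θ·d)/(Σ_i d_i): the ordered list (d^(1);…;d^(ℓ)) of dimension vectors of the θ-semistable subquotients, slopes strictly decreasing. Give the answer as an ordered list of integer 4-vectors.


Interval decomposition of M: I[1,2], I[1,3], I[4,4]^3.
HN type (ℓ=4): μ^(1)=37; μ^(2)=29; μ^(3)=-19; μ^(4)=-43

((0, 0, 1, 0); (0, 0, 0, 3); (0, 2, 0, 0); (2, 0, 0, 0))


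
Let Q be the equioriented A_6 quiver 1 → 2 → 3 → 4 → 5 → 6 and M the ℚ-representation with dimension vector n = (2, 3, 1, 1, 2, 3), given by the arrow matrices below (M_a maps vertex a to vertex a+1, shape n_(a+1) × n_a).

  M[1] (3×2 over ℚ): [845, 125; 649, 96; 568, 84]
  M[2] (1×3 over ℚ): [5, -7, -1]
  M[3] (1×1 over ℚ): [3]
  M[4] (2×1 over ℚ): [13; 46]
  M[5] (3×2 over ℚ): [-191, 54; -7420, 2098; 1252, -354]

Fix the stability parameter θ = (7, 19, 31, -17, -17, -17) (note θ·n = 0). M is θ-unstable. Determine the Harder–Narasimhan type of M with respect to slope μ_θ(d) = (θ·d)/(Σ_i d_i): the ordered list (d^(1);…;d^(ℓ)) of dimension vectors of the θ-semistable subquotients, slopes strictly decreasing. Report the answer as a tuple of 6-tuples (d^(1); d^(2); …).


Interval decomposition of M: I[1,2], I[1,6], I[2,2], I[5,6], I[6,6].
HN type (ℓ=4): μ^(1)=19; μ^(2)=7; μ^(3)=1; μ^(4)=-17

((0, 2, 0, 0, 0, 0); (1, 0, 0, 0, 0, 0); (1, 1, 1, 1, 1, 1); (0, 0, 0, 0, 1, 2))


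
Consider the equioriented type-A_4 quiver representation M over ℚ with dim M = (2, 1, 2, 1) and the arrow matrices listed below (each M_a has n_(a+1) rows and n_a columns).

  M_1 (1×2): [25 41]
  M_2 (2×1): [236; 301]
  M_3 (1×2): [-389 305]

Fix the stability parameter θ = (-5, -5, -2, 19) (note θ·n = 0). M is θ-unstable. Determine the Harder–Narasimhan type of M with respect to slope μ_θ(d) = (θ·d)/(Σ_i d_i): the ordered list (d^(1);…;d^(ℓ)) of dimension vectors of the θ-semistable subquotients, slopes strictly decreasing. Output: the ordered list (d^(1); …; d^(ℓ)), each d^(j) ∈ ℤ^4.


Interval decomposition of M: I[1,1], I[1,4], I[3,3].
HN type (ℓ=3): μ^(1)=19; μ^(2)=-2; μ^(3)=-5

((0, 0, 0, 1); (0, 0, 2, 0); (2, 1, 0, 0))


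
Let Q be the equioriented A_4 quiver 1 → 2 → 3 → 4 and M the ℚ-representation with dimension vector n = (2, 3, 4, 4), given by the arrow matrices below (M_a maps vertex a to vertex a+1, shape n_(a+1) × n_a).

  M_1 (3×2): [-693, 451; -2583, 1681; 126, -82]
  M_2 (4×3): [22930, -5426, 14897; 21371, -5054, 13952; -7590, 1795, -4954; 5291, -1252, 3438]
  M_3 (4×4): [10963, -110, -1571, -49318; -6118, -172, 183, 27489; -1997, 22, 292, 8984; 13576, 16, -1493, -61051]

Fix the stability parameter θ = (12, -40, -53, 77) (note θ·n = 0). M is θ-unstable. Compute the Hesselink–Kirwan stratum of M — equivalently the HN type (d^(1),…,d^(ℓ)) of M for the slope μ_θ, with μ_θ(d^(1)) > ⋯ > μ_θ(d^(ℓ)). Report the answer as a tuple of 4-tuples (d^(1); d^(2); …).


Interval decomposition of M: I[1,1], I[1,4], I[2,4]^2, I[3,3], I[4,4].
HN type (ℓ=5): μ^(1)=77; μ^(2)=12; μ^(3)=-27; μ^(4)=-93/2; μ^(5)=-53

((0, 0, 0, 4); (1, 0, 0, 0); (1, 1, 1, 0); (0, 2, 2, 0); (0, 0, 1, 0))


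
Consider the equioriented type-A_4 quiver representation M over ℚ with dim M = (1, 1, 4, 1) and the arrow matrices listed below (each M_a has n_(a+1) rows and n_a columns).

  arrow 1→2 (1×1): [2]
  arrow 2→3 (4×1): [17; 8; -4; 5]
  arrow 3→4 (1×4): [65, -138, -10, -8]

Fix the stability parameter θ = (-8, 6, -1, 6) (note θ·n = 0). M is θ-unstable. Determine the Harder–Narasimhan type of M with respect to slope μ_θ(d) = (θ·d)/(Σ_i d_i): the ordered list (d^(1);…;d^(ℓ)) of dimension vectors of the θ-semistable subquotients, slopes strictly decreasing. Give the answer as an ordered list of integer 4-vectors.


Via rank(M_{q-1}∘⋯∘M_p): M ≅ I[1,4], I[3,3]^3.
μ_θ-semistable layers: μ^(1)=6; μ^(2)=5/2; μ^(3)=-1; μ^(4)=-8

((0, 0, 0, 1); (0, 1, 1, 0); (0, 0, 3, 0); (1, 0, 0, 0))


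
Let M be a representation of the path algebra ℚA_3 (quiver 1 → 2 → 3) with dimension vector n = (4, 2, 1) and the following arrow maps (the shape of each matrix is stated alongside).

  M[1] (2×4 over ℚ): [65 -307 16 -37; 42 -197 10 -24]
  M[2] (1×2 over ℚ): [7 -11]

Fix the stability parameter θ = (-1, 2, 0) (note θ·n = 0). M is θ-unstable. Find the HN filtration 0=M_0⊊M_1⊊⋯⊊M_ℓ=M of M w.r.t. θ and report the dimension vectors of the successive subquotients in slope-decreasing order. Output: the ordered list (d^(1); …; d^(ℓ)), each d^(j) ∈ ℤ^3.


Interval decomposition of M: I[1,1]^2, I[1,2], I[1,3].
HN type (ℓ=3): μ^(1)=2; μ^(2)=1; μ^(3)=-1

((0, 1, 0); (0, 1, 1); (4, 0, 0))


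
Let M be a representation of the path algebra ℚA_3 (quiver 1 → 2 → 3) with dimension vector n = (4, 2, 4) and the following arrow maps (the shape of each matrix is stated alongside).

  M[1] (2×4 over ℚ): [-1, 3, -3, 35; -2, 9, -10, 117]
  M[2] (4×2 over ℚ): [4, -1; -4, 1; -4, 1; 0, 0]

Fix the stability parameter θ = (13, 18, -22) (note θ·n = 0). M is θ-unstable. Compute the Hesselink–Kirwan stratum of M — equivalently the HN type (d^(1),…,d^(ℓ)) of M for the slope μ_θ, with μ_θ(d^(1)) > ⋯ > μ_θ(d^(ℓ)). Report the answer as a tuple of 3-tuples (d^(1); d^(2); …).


Via rank(M_{q-1}∘⋯∘M_p): M ≅ I[1,1]^2, I[1,2], I[1,3], I[3,3]^3.
μ_θ-semistable layers: μ^(1)=18; μ^(2)=13; μ^(3)=3; μ^(4)=-22

((0, 1, 0); (3, 0, 0); (1, 1, 1); (0, 0, 3))


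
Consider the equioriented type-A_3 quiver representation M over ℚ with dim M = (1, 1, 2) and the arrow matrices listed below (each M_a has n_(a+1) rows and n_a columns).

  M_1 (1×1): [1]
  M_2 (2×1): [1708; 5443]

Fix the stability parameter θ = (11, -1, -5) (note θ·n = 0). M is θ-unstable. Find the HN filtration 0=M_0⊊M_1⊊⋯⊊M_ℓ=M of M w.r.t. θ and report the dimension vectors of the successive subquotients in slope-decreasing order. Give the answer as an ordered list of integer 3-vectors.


Interval decomposition of M: I[1,3], I[3,3].
HN type (ℓ=2): μ^(1)=5/3; μ^(2)=-5

((1, 1, 1); (0, 0, 1))


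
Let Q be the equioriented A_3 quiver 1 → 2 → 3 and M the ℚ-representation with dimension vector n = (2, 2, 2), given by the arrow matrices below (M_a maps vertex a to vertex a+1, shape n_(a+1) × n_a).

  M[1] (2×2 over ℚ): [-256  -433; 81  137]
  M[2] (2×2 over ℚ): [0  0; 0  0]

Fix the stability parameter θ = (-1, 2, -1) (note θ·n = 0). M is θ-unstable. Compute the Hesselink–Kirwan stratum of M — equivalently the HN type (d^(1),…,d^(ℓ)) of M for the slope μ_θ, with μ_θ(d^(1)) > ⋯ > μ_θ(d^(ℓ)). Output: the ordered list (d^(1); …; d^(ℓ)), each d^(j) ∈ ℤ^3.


Barcode: M ≅ I[1,2]^2, I[3,3]^2. HN layers by μ_θ (2 steps, strictly decreasing):
  μ^(1)=2; μ^(2)=-1

((0, 2, 0); (2, 0, 2))


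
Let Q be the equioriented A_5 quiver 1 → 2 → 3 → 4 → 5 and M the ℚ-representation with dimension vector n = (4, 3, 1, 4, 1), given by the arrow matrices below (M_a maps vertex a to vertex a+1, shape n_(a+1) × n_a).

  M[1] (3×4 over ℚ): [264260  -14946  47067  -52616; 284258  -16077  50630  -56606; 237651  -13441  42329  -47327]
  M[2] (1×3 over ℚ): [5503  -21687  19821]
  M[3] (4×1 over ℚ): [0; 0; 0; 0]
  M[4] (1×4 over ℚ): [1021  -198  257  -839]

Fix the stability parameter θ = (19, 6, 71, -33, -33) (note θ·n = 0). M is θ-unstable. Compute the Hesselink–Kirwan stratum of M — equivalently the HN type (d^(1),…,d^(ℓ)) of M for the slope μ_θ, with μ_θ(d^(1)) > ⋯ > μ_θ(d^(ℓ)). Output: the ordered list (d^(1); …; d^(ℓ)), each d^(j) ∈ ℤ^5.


Via rank(M_{q-1}∘⋯∘M_p): M ≅ I[1,1], I[1,2]^2, I[1,3], I[4,4]^3, I[4,5].
μ_θ-semistable layers: μ^(1)=71; μ^(2)=19; μ^(3)=25/2; μ^(4)=-33

((0, 0, 1, 0, 0); (1, 0, 0, 0, 0); (3, 3, 0, 0, 0); (0, 0, 0, 4, 1))
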